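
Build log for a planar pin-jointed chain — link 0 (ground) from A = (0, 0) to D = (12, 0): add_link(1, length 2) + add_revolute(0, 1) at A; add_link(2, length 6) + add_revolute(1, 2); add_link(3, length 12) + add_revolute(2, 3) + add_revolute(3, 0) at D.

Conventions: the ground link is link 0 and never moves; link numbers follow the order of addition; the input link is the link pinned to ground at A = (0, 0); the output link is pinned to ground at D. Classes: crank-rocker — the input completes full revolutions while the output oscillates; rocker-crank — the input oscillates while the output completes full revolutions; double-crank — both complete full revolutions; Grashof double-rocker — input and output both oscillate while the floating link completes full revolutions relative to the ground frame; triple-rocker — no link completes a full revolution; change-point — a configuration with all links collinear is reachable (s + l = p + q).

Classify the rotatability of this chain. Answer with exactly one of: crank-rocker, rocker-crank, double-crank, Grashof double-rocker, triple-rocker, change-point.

lengths: ground=12, input=2, coupler=6, output=12
sorted: s=2 (shortest), l=12 (longest), p+q=18
s + l = 14 vs p + q = 18
s + l < p + q (Grashof) with shortest = input link → crank-rocker

crank-rocker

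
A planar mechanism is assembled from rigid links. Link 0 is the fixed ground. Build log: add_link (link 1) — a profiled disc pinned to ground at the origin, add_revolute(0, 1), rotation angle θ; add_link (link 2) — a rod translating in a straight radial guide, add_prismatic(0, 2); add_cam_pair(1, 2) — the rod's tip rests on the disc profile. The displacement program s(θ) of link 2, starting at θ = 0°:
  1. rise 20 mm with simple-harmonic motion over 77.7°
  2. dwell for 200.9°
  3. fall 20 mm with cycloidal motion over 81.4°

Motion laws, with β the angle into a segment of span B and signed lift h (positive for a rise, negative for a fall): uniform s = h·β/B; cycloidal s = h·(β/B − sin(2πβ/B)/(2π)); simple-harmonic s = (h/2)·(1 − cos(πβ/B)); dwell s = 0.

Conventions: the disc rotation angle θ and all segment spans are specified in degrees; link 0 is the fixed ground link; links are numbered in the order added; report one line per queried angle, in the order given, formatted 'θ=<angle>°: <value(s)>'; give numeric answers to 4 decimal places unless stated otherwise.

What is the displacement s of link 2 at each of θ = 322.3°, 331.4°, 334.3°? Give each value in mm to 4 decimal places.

seg 1 [0°–77.7°] simple-harmonic, h=20: full span → s += 20 → s = 20.0000
seg 2 [77.7°–278.6°] dwell: s stays 20.0000
seg 3 [278.6°–360°] cycloidal, h=-20: θ=322.3° here. β=43.7, B=81.4. -20·(0.5369 − sin(2π·0.5369)/(2π)) = -11.4676 → s = 8.5324
seg 3 [278.6°–360°] cycloidal, h=-20: θ=331.4° here. β=52.8, B=81.4. -20·(0.6486 − sin(2π·0.6486)/(2π)) = -15.5322 → s = 4.4678
seg 3 [278.6°–360°] cycloidal, h=-20: θ=334.3° here. β=55.7, B=81.4. -20·(0.6843 − sin(2π·0.6843)/(2π)) = -16.6010 → s = 3.3990

θ=322.3°: 8.5324
θ=331.4°: 4.4678
θ=334.3°: 3.3990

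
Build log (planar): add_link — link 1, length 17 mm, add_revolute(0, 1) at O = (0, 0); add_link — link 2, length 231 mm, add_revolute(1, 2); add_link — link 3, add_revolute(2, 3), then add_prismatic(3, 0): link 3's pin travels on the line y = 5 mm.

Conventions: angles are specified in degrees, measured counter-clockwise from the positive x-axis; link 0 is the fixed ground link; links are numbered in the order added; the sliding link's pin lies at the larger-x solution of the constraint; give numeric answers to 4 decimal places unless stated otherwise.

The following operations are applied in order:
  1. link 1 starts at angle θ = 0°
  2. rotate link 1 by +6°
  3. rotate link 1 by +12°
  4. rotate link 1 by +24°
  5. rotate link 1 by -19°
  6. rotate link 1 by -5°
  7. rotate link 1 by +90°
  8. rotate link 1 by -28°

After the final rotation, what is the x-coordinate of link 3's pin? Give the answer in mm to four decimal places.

geometry: r = 17 mm, L = 231 mm, e = 5 mm; θ starts at 0°
rotate link 1 by +6°: θ ← 0° +6° = 6°
rotate link 1 by +12°: θ ← 6° +12° = 18°
rotate link 1 by +24°: θ ← 18° +24° = 42°
rotate link 1 by -19°: θ ← 42° -19° = 23°
rotate link 1 by -5°: θ ← 23° -5° = 18°
rotate link 1 by +90°: θ ← 18° +90° = 108°
rotate link 1 by -28°: θ ← 108° -28° = 80°
crank pin P = (r cos θ, r sin θ) = (2.952019, 16.741732)
h = r sin θ − e = 16.741732 − 5 = 11.741732
x = r cos θ + √(L² − h²) = 2.952019 + 230.701391 = 233.653410

233.6534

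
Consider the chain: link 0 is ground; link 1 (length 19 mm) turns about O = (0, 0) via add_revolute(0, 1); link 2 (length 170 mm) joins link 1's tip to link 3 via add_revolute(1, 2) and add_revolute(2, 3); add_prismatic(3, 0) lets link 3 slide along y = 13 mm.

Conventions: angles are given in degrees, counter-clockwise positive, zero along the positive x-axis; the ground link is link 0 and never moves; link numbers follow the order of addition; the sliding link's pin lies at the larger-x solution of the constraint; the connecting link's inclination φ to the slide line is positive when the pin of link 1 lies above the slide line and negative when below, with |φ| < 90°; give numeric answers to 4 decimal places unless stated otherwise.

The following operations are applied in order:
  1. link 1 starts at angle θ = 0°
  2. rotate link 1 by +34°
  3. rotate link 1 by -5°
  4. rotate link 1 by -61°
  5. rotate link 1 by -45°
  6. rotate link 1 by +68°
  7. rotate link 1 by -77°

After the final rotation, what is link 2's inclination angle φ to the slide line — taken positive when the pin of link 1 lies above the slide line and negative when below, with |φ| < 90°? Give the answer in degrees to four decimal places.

geometry: r = 19 mm, L = 170 mm, e = 13 mm; θ starts at 0°
rotate link 1 by +34°: θ ← 0° +34° = 34°
rotate link 1 by -5°: θ ← 34° -5° = 29°
rotate link 1 by -61°: θ ← 29° -61° = -32°
rotate link 1 by -45°: θ ← -32° -45° = -77°
rotate link 1 by +68°: θ ← -77° +68° = -9°
rotate link 1 by -77°: θ ← -9° -77° = -86°
h = r sin θ − e = -18.953717 − 13 = -31.953717
sin φ = h / L = -31.953717 / 170 = -0.18796304
φ = arcsin(-0.18796304) = -10.833933°

-10.8339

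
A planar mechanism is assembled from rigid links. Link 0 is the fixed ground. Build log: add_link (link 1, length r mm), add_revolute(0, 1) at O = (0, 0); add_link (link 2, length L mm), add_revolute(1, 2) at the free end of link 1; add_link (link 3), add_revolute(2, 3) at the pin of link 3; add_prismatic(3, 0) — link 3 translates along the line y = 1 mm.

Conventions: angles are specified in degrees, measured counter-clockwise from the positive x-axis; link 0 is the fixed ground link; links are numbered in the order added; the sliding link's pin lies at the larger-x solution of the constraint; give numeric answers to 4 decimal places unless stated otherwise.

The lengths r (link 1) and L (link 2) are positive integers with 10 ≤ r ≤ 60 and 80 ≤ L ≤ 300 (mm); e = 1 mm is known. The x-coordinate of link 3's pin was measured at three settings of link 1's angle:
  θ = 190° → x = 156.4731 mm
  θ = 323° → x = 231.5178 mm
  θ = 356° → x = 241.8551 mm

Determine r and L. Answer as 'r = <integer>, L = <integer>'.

constraint per measurement: (x − r cos θ)² + (r sin θ − e)² = L²
subtracting the θ₁ and θ₂ equations cancels the r² and L² terms:
r = (x₁² − x₂²) / (2[(x₁cos θ₁ + e sin θ₁) − (x₂cos θ₂ + e sin θ₂)]) = 43.0000 → r = 43
L² = (x₁ − r cos θ₁)² + (r sin θ₁ − e)² = 39601.0141 → L = 199.0000 → L = 199
check at θ₃=356°: x = 241.8551 (printed 241.8551) ✓

r = 43, L = 199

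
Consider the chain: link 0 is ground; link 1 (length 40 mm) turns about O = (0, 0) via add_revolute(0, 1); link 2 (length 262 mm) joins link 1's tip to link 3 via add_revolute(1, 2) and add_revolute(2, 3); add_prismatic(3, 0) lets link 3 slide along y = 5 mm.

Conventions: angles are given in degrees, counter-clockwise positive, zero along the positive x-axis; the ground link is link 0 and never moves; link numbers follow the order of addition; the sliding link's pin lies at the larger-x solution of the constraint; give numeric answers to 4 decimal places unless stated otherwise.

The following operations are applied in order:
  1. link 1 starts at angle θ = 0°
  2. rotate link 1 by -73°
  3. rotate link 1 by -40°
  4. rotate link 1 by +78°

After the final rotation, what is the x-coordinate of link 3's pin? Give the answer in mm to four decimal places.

geometry: r = 40 mm, L = 262 mm, e = 5 mm; θ starts at 0°
rotate link 1 by -73°: θ ← 0° -73° = -73°
rotate link 1 by -40°: θ ← -73° -40° = -113°
rotate link 1 by +78°: θ ← -113° +78° = -35°
crank pin P = (r cos θ, r sin θ) = (32.766082, -22.943057)
h = r sin θ − e = -22.943057 − 5 = -27.943057
x = r cos θ + √(L² − h²) = 32.766082 + 260.505634 = 293.271716

293.2717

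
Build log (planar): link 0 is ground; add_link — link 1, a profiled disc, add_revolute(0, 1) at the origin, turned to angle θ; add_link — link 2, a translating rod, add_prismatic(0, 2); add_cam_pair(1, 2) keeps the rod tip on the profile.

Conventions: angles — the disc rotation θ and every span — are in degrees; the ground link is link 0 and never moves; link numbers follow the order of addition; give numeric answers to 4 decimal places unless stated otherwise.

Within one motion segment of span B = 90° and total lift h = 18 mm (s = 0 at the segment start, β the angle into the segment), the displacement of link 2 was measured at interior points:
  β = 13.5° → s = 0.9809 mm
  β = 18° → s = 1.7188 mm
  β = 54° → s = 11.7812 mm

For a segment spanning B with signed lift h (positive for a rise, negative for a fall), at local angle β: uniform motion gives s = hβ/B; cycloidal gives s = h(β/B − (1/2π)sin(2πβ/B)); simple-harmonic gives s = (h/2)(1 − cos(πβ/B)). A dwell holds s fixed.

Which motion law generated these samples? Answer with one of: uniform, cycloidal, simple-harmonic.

candidates at β/B = r: uniform s = h·r (linear in β); cycloidal s = h·(r − sin(2πr)/(2π)); simple-harmonic s = (h/2)(1 − cos(πr))
β=13.5°: printed 0.9809 | uniform 2.7000, cycloidal 0.3823, simple-harmonic 0.9809
β=18°: printed 1.7188 | uniform 3.6000, cycloidal 0.8754, simple-harmonic 1.7188
β=54°: printed 11.7812 | uniform 10.8000, cycloidal 12.4839, simple-harmonic 11.7812
only one law matches every sample → simple-harmonic

simple-harmonic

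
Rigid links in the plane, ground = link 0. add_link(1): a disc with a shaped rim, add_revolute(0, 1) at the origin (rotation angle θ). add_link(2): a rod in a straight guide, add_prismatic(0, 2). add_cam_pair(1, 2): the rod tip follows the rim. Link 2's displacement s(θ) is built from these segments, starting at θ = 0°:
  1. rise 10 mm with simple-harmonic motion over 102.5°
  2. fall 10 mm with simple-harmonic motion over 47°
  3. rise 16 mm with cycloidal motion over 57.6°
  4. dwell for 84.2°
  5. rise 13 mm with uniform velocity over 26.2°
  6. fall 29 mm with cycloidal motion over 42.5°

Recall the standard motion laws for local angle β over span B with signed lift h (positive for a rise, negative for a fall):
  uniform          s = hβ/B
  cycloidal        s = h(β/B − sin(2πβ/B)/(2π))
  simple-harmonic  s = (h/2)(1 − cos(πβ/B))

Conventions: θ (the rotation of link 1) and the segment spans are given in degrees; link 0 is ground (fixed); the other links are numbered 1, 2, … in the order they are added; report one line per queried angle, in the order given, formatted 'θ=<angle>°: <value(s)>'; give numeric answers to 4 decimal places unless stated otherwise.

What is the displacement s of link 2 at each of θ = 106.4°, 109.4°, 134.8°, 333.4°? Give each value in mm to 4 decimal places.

segment 1 (0° to 102.5°, simple-harmonic, h = 10) is passed completely: s = 0.0000 + (10) = 10.0000
θ = 106.4° falls in segment 2 (102.5° to 149.5°, simple-harmonic, h = -10): β = 106.4 − 102.5 = 3.9°, B = 47°; Δs = -10/2·(1 − cos(π·0.0830)) = -0.1689; s = 10.0000 − 0.1689 = 9.8311
θ = 109.4° falls in segment 2 (102.5° to 149.5°, simple-harmonic, h = -10): β = 109.4 − 102.5 = 6.9°, B = 47°; Δs = -10/2·(1 − cos(π·0.1468)) = -0.5224; s = 10.0000 − 0.5224 = 9.4776
θ = 134.8° falls in segment 2 (102.5° to 149.5°, simple-harmonic, h = -10): β = 134.8 − 102.5 = 32.3°, B = 47°; Δs = -10/2·(1 − cos(π·0.6872)) = -7.7744; s = 10.0000 − 7.7744 = 2.2256
segment 2 (102.5° to 149.5°, simple-harmonic, h = -10) is passed completely: s = 10.0000 + (-10) = 0.0000
segment 3 (149.5° to 207.1°, cycloidal, h = 16) is passed completely: s = 0.0000 + (16) = 16.0000
segment 4 (207.1° to 291.3°, dwell): s unchanged at 16.0000
segment 5 (291.3° to 317.5°, uniform, h = 13) is passed completely: s = 16.0000 + (13) = 29.0000
θ = 333.4° falls in segment 6 (317.5° to 360°, cycloidal, h = -29): β = 333.4 − 317.5 = 15.9°, B = 42.5°; Δs = -29·(0.3741 − sin(2π·0.3741)/(2π)) = -7.5677; s = 29.0000 − 7.5677 = 21.4323

θ=106.4°: 9.8311
θ=109.4°: 9.4776
θ=134.8°: 2.2256
θ=333.4°: 21.4323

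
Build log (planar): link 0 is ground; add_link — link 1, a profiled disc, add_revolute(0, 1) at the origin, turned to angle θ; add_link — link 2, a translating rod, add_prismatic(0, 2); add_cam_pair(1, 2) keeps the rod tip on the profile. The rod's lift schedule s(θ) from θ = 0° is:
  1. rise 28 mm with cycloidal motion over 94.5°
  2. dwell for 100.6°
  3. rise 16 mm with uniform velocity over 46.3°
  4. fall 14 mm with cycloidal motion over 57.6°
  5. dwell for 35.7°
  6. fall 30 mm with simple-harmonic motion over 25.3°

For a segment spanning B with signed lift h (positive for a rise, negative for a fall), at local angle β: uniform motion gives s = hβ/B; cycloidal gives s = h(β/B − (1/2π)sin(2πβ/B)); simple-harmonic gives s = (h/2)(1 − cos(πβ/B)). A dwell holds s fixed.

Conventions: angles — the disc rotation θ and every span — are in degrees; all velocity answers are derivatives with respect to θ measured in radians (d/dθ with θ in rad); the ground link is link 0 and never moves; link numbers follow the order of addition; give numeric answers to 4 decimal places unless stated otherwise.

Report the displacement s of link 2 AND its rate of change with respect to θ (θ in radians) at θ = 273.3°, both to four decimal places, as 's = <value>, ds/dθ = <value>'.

seg 1 [0°–94.5°] cycloidal, h=28: full span → s += 28 → s = 28.0000
seg 2 [94.5°–195.1°] dwell: s stays 28.0000
seg 3 [195.1°–241.4°] uniform, h=16: full span → s += 16 → s = 44.0000
seg 4 [241.4°–299°] cycloidal, h=-14: θ=273.3° here. β=31.9, B=57.6. -14·(0.5538 − sin(2π·0.5538)/(2π)) = -8.4927 → s = 35.5073
velocity in seg [241.4°–299°] (cycloidal), θ in radians: β = 31.9° = 0.5568 rad, B = 57.6° = 1.0053 rad; ds/dθ = (h/B)(1 − cos(2πβ/B)) = ((-14)/1.0053)(1 − cos(2π·0.5538)) = -27.063448 mm/rad

s = 35.5073, ds/dθ = -27.0634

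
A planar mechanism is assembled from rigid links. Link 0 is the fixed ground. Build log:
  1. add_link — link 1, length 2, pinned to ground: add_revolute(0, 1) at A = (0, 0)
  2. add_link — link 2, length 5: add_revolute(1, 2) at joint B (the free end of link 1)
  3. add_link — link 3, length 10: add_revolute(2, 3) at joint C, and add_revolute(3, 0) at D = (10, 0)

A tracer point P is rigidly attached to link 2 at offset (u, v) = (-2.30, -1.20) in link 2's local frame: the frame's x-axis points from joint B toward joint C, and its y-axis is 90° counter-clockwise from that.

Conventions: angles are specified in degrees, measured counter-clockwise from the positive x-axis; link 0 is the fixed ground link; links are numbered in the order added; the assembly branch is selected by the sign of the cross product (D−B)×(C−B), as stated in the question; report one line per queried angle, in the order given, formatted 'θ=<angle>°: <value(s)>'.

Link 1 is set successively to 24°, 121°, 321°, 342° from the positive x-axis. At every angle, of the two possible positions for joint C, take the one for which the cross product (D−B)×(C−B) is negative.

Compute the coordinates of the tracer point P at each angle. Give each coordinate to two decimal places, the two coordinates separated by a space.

A=(0,0), D=(10.00,0)
θ=24°: B = A + 2.00·(cos24°, sin24°) = (1.8271, 0.8135)
θ=24°: |BD| = 8.2133
θ=24°: circle(B,5.00) ∩ circle(D,10.00): a=-0.4591, h=4.9789
θ=24°:   candidates: C₊=(1.8634,5.8133) cross=40.893; C₋=(0.8771,-4.0954) cross=-40.893
θ=24°:   branch - wants cross < 0 → take C=(0.8771,-4.0954) (cross=-40.893)
θ=24°: ex = (C−B)/|BC| = (-0.1900,-0.9818); ey = (0.9818,-0.1900)
θ=24°: P = B + -2.30·ex + -1.20·ey = (1.0859,3.2996)
θ=121°: B = A + 2.00·(cos121°, sin121°) = (-1.0301, 1.7143)
θ=121°: |BD| = 11.1625
θ=121°: circle(B,5.00) ∩ circle(D,10.00): a=2.2218, h=4.4792
θ=121°:   candidates: C₊=(1.8533,5.7992) cross=50.000; C₋=(0.4774,-3.0530) cross=-50.000
θ=121°:   branch - wants cross < 0 → take C=(0.4774,-3.0530) (cross=-50.000)
θ=121°: ex = (C−B)/|BC| = (0.3015,-0.9535); ey = (0.9535,0.3015)
θ=121°: P = B + -2.30·ex + -1.20·ey = (-2.8677,3.5455)
θ=321°: B = A + 2.00·(cos321°, sin321°) = (1.5543, -1.2586)
θ=321°: |BD| = 8.5390
θ=321°: circle(B,5.00) ∩ circle(D,10.00): a=-0.1221, h=4.9985
θ=321°:   candidates: C₊=(0.6967,3.6673) cross=42.682; C₋=(2.1703,-6.2206) cross=-42.682
θ=321°:   branch - wants cross < 0 → take C=(2.1703,-6.2206) (cross=-42.682)
θ=321°: ex = (C−B)/|BC| = (0.1232,-0.9924); ey = (0.9924,0.1232)
θ=321°: P = B + -2.30·ex + -1.20·ey = (0.0801,0.8760)
θ=342°: B = A + 2.00·(cos342°, sin342°) = (1.9021, -0.6180)
θ=342°: |BD| = 8.1214
θ=342°: circle(B,5.00) ∩ circle(D,10.00): a=-0.5567, h=4.9689
θ=342°:   candidates: C₊=(0.9689,4.2941) cross=40.355; C₋=(1.7252,-5.6149) cross=-40.355
θ=342°:   branch - wants cross < 0 → take C=(1.7252,-5.6149) (cross=-40.355)
θ=342°: ex = (C−B)/|BC| = (-0.0354,-0.9994); ey = (0.9994,-0.0354)
θ=342°: P = B + -2.30·ex + -1.20·ey = (0.7843,1.7230)

θ=24°: 1.09 3.30
θ=121°: -2.87 3.55
θ=321°: 0.08 0.88
θ=342°: 0.78 1.72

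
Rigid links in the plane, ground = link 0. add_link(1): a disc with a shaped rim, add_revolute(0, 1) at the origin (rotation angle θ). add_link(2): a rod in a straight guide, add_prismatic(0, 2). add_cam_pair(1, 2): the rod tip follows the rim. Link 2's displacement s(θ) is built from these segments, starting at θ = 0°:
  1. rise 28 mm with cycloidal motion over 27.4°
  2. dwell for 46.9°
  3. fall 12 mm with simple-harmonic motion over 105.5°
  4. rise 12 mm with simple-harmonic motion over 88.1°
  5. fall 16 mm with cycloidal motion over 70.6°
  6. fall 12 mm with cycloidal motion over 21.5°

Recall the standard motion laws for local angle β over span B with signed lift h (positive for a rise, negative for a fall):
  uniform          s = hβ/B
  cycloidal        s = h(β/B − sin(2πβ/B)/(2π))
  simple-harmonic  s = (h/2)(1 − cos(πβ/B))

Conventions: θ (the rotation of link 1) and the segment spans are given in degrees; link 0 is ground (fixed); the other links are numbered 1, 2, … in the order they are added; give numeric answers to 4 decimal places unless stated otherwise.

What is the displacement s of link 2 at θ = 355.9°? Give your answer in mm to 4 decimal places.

segment 1 (0° to 27.4°, cycloidal, h = 28) is passed completely: s = 0.0000 + (28) = 28.0000
segment 2 (27.4° to 74.3°, dwell): s unchanged at 28.0000
segment 3 (74.3° to 179.8°, simple-harmonic, h = -12) is passed completely: s = 28.0000 + (-12) = 16.0000
segment 4 (179.8° to 267.9°, simple-harmonic, h = 12) is passed completely: s = 16.0000 + (12) = 28.0000
segment 5 (267.9° to 338.5°, cycloidal, h = -16) is passed completely: s = 28.0000 + (-16) = 12.0000
θ = 355.9° falls in segment 6 (338.5° to 360°, cycloidal, h = -12): β = 355.9 − 338.5 = 17.4°, B = 21.5°; Δs = -12·(0.8093 − sin(2π·0.8093)/(2π)) = -11.4904; s = 12.0000 − 11.4904 = 0.5096

0.5096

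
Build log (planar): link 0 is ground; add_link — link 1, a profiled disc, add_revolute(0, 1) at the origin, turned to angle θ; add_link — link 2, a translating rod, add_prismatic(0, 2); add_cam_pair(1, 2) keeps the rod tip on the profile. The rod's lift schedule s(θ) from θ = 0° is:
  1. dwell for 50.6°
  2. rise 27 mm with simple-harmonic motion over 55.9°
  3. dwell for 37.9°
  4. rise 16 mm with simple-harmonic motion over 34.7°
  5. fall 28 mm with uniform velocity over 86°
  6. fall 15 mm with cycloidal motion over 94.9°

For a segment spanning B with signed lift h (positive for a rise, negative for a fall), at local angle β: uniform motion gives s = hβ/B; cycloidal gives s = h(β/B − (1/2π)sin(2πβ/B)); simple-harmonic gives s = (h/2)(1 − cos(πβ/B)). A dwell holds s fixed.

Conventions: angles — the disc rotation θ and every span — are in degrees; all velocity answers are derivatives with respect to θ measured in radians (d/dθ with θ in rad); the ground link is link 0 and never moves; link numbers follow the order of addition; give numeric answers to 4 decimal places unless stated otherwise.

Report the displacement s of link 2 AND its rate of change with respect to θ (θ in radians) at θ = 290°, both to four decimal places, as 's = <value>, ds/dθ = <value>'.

seg 1 [0°–50.6°] dwell: s stays 0.0000
seg 2 [50.6°–106.5°] simple-harmonic, h=27: full span → s += 27 → s = 27.0000
seg 3 [106.5°–144.4°] dwell: s stays 27.0000
seg 4 [144.4°–179.1°] simple-harmonic, h=16: full span → s += 16 → s = 43.0000
seg 5 [179.1°–265.1°] uniform, h=-28: full span → s += -28 → s = 15.0000
seg 6 [265.1°–360°] cycloidal, h=-15: θ=290° here. β=24.9, B=94.9. -15·(0.2624 − sin(2π·0.2624)/(2π)) = -1.5556 → s = 13.4444
velocity in seg [265.1°–360°] (cycloidal), θ in radians: β = 24.9° = 0.4346 rad, B = 94.9° = 1.6563 rad; ds/dθ = (h/B)(1 − cos(2πβ/B)) = ((-15)/1.6563)(1 − cos(2π·0.2624)) = -9.760054 mm/rad

s = 13.4444, ds/dθ = -9.7601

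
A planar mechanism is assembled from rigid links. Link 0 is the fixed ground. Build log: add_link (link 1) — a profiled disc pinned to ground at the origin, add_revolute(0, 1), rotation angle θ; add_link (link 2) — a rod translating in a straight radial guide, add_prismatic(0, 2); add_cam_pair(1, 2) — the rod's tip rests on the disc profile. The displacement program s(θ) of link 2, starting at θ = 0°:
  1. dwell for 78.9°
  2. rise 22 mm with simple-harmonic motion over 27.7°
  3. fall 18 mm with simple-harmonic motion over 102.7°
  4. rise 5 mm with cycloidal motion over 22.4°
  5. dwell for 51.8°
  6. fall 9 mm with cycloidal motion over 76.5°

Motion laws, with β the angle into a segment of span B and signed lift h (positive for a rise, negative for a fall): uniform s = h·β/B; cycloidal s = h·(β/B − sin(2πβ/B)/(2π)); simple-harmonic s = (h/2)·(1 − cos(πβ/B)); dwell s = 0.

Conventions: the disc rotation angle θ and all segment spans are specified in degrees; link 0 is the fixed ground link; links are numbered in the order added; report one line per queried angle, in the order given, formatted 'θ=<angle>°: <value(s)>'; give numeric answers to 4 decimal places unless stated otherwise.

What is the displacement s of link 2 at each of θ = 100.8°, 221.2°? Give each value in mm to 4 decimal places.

seg 1 [0°–78.9°] dwell: s stays 0.0000
seg 2 [78.9°–106.6°] simple-harmonic, h=22: θ=100.8° here. β=21.9, B=27.7. 22/2·(1 − cos(π·0.7906)) = 19.7047 → s = 19.7047
seg 2 [78.9°–106.6°] simple-harmonic, h=22: full span → s += 22 → s = 22.0000
seg 3 [106.6°–209.3°] simple-harmonic, h=-18: full span → s += -18 → s = 4.0000
seg 4 [209.3°–231.7°] cycloidal, h=5: θ=221.2° here. β=11.9, B=22.4. 5·(0.5312 − sin(2π·0.5312)/(2π)) = 2.8115 → s = 6.8115

θ=100.8°: 19.7047
θ=221.2°: 6.8115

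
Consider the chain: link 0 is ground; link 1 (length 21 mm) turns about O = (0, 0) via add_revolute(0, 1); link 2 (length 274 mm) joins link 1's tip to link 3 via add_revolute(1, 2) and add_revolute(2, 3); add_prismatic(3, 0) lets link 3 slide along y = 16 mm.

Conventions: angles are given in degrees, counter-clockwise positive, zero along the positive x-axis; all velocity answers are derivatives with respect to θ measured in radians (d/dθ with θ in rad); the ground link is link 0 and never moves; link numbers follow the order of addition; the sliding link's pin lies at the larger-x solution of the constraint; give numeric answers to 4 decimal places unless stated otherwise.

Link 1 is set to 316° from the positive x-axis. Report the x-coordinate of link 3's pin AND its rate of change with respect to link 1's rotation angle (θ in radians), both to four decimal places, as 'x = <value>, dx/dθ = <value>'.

geometry: r = 21 mm, L = 274 mm, e = 16 mm
crank pin P = (r cos θ, r sin θ) = (15.106136, -14.587826)
h = r sin θ − e = -14.587826 − 16 = -30.587826
x = r cos θ + √(L² − h²) = 15.106136 + 272.287321 = 287.393456
dx/dθ = −r sin θ − h·r cos θ/√(L² − h²) (θ in radians; h = -30.587826) = 16.284797

x = 287.3935, dx/dθ = 16.2848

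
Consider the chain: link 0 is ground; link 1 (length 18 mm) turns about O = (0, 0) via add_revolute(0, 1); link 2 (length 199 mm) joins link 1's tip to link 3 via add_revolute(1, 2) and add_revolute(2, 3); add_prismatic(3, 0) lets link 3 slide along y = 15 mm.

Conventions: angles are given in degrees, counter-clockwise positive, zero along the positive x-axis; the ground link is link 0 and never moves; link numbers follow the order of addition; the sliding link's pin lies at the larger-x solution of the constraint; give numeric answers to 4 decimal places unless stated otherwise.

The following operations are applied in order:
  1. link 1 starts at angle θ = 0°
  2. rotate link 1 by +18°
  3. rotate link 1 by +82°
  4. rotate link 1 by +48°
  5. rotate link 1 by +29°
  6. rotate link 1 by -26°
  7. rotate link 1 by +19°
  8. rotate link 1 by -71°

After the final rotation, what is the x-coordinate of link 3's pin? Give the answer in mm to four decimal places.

geometry: r = 18 mm, L = 199 mm, e = 15 mm; θ starts at 0°
rotate link 1 by +18°: θ ← 0° +18° = 18°
rotate link 1 by +82°: θ ← 18° +82° = 100°
rotate link 1 by +48°: θ ← 100° +48° = 148°
rotate link 1 by +29°: θ ← 148° +29° = 177°
rotate link 1 by -26°: θ ← 177° -26° = 151°
rotate link 1 by +19°: θ ← 151° +19° = 170°
rotate link 1 by -71°: θ ← 170° -71° = 99°
crank pin P = (r cos θ, r sin θ) = (-2.815820, 17.778390)
h = r sin θ − e = 17.778390 − 15 = 2.778390
x = r cos θ + √(L² − h²) = -2.815820 + 198.980603 = 196.164783

196.1648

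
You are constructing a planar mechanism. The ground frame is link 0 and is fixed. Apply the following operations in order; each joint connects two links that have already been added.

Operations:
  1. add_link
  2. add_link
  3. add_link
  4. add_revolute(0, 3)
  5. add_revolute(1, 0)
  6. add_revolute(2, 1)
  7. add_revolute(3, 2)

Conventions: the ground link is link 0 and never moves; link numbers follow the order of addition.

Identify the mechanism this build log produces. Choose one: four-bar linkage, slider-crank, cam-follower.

links: 4 (incl. ground); joints: 4 revolute, 0 prismatic, 0 higher (cam) pair, forming one closed loop
4 links in a single 4R loop → four-bar linkage

four-bar linkage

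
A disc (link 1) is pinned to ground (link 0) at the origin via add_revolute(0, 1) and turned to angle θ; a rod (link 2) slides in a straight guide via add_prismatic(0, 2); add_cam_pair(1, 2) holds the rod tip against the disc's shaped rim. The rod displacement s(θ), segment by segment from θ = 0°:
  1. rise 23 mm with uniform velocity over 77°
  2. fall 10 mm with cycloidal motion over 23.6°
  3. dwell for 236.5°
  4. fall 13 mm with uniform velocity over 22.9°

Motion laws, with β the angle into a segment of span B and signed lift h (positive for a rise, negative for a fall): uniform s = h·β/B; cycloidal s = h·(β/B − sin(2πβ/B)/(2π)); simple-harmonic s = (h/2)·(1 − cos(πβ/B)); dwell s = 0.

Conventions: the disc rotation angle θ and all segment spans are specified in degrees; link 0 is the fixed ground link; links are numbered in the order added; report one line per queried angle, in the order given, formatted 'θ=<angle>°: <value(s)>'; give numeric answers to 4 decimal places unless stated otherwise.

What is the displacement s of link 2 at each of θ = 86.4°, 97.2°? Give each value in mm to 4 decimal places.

segment 1 (0° to 77°, uniform, h = 23) is passed completely: s = 0.0000 + (23) = 23.0000
θ = 86.4° falls in segment 2 (77° to 100.6°, cycloidal, h = -10): β = 86.4 − 77 = 9.4°, B = 23.6°; Δs = -10·(0.3983 − sin(2π·0.3983)/(2π)) = -3.0339; s = 23.0000 − 3.0339 = 19.9661
θ = 97.2° falls in segment 2 (77° to 100.6°, cycloidal, h = -10): β = 97.2 − 77 = 20.2°, B = 23.6°; Δs = -10·(0.8559 − sin(2π·0.8559)/(2π)) = -9.8112; s = 23.0000 − 9.8112 = 13.1888

θ=86.4°: 19.9661
θ=97.2°: 13.1888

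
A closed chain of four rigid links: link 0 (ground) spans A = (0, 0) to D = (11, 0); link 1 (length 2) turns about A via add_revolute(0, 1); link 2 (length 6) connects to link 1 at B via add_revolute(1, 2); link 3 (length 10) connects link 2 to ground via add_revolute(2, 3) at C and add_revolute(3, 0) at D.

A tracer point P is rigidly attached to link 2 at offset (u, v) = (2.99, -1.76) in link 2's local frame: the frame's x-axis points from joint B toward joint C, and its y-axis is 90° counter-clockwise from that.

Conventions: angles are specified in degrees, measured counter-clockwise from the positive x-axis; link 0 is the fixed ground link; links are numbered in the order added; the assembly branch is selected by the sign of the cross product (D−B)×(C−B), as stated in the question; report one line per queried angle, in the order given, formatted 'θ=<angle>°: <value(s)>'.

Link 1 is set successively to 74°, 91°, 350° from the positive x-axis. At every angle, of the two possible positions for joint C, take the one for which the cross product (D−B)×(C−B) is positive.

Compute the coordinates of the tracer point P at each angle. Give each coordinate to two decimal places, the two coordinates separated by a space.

A=(0,0), D=(11.00,0)
θ=74°: B = A + 2.00·(cos74°, sin74°) = (0.5513, 1.9225)
θ=74°: |BD| = 10.6241
θ=74°: circle(B,6.00) ∩ circle(D,10.00): a=2.3000, h=5.5416
θ=74°:   candidates: C₊=(3.8162,6.9565) cross=58.875; C₋=(1.8105,-3.9438) cross=-58.875
θ=74°:   branch + wants cross > 0 → take C=(3.8162,6.9565) (cross=58.875)
θ=74°: ex = (C−B)/|BC| = (0.5441,0.8390); ey = (-0.8390,0.5441)
θ=74°: P = B + 2.99·ex + -1.76·ey = (3.6549,3.4734)
θ=91°: B = A + 2.00·(cos91°, sin91°) = (-0.0349, 1.9997)
θ=91°: |BD| = 11.2146
θ=91°: circle(B,6.00) ∩ circle(D,10.00): a=2.7539, h=5.3307
θ=91°:   candidates: C₊=(3.6254,6.7539) cross=59.781; C₋=(1.7243,-3.7366) cross=-59.781
θ=91°:   branch + wants cross > 0 → take C=(3.6254,6.7539) (cross=59.781)
θ=91°: ex = (C−B)/|BC| = (0.6100,0.7924); ey = (-0.7924,0.6100)
θ=91°: P = B + 2.99·ex + -1.76·ey = (3.1837,3.2952)
θ=350°: B = A + 2.00·(cos350°, sin350°) = (1.9696, -0.3473)
θ=350°: |BD| = 9.0371
θ=350°: circle(B,6.00) ∩ circle(D,10.00): a=0.9776, h=5.9198
θ=350°:   candidates: C₊=(2.7189,5.6057) cross=53.498; C₋=(3.1739,-6.2252) cross=-53.498
θ=350°:   branch + wants cross > 0 → take C=(2.7189,5.6057) (cross=53.498)
θ=350°: ex = (C−B)/|BC| = (0.1249,0.9922); ey = (-0.9922,0.1249)
θ=350°: P = B + 2.99·ex + -1.76·ey = (4.0893,2.3995)

θ=74°: 3.65 3.47
θ=91°: 3.18 3.30
θ=350°: 4.09 2.40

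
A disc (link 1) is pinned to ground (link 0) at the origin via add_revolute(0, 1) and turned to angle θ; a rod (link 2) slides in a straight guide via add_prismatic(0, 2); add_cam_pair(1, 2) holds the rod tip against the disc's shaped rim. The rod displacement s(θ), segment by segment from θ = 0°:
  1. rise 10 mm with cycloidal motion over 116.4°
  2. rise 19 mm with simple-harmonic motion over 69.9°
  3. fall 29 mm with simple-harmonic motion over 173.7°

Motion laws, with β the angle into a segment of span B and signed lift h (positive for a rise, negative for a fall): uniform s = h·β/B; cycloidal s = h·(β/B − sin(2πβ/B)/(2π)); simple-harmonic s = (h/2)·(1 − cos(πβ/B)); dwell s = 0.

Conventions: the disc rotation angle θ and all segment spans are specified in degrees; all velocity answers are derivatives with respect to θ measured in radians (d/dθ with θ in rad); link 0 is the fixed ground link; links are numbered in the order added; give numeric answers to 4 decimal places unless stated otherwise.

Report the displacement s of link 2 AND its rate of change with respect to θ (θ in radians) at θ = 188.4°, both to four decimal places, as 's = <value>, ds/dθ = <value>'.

segment 1 (0° to 116.4°, cycloidal, h = 10) is passed completely: s = 0.0000 + (10) = 10.0000
segment 2 (116.4° to 186.3°, simple-harmonic, h = 19) is passed completely: s = 10.0000 + (19) = 29.0000
θ = 188.4° falls in segment 3 (186.3° to 360°, simple-harmonic, h = -29): β = 188.4 − 186.3 = 2.1°, B = 173.7°; Δs = -29/2·(1 − cos(π·0.0121)) = -0.0105; s = 29.0000 − 0.0105 = 28.9895
velocity in seg [186.3°–360°] (simple-harmonic), θ in radians: β = 2.1° = 0.0367 rad, B = 173.7° = 3.0316 rad; ds/dθ = (πh/(2B)) sin(πβ/B) = (π·(-29)/(2·3.0316)) sin(π·0.0121) = -0.570566 mm/rad

s = 28.9895, ds/dθ = -0.5706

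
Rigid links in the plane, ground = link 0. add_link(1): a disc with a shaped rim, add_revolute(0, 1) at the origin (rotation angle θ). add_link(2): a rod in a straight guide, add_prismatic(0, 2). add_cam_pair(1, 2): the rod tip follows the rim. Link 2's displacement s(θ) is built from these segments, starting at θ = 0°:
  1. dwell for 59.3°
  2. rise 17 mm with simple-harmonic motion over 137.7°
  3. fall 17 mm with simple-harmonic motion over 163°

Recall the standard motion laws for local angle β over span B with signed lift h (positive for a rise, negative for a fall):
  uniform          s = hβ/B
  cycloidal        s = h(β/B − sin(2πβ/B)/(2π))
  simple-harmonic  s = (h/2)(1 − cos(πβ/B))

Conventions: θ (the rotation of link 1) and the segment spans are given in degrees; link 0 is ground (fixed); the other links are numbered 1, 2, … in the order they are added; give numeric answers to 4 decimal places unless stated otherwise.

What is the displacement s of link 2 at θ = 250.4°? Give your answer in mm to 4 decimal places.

segment 1 (0° to 59.3°, dwell): s unchanged at 0.0000
segment 2 (59.3° to 197°, simple-harmonic, h = 17) is passed completely: s = 0.0000 + (17) = 17.0000
θ = 250.4° falls in segment 3 (197° to 360°, simple-harmonic, h = -17): β = 250.4 − 197 = 53.4°, B = 163°; Δs = -17/2·(1 − cos(π·0.3276)) = -4.1183; s = 17.0000 − 4.1183 = 12.8817

12.8817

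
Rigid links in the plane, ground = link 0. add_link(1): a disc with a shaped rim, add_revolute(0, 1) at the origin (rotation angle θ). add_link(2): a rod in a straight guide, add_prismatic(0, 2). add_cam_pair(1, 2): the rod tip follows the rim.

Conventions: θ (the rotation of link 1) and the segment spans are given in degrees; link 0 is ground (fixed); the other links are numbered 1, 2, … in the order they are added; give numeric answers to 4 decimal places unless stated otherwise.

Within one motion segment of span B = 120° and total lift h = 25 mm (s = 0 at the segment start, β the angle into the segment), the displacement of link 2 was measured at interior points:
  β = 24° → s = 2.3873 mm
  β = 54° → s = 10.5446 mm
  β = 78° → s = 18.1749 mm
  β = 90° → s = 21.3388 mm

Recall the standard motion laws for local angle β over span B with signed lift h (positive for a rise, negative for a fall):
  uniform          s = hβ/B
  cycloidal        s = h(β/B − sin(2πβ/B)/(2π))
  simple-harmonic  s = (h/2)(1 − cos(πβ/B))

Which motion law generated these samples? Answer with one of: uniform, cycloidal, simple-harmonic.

candidates at β/B = r: uniform s = h·r (linear in β); cycloidal s = h·(r − sin(2πr)/(2π)); simple-harmonic s = (h/2)(1 − cos(πr))
β=24°: printed 2.3873 | uniform 5.0000, cycloidal 1.2159, simple-harmonic 2.3873
β=54°: printed 10.5446 | uniform 11.2500, cycloidal 10.0205, simple-harmonic 10.5446
β=78°: printed 18.1749 | uniform 16.2500, cycloidal 19.4690, simple-harmonic 18.1749
β=90°: printed 21.3388 | uniform 18.7500, cycloidal 22.7289, simple-harmonic 21.3388
only one law matches every sample → simple-harmonic

simple-harmonic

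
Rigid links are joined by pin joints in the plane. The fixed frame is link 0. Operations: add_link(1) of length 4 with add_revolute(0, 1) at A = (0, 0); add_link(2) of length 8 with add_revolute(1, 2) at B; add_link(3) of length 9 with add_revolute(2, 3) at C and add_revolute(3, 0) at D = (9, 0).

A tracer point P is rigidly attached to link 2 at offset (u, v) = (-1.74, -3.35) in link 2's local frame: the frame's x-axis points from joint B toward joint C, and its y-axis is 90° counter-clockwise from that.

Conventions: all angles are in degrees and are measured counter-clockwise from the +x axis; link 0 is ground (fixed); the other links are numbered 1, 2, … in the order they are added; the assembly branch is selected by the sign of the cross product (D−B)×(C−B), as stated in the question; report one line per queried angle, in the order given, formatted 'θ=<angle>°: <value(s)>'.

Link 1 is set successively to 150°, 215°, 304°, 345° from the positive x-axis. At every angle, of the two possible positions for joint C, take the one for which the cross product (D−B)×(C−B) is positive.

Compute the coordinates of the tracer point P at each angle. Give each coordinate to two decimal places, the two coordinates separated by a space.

A=(0,0), D=(9.00,0)
θ=150°: B = A + 4.00·(cos150°, sin150°) = (-3.4641, 2.0000)
θ=150°: |BD| = 12.6235
θ=150°: circle(B,8.00) ∩ circle(D,9.00): a=5.6384, h=5.6752
θ=150°:   candidates: C₊=(3.0023,6.7102) cross=71.641; C₋=(1.2040,-4.4969) cross=-71.641
θ=150°:   branch + wants cross > 0 → take C=(3.0023,6.7102) (cross=71.641)
θ=150°: ex = (C−B)/|BC| = (0.8083,0.5888); ey = (-0.5888,0.8083)
θ=150°: P = B + -1.74·ex + -3.35·ey = (-2.8981,-1.7323)
θ=215°: B = A + 4.00·(cos215°, sin215°) = (-3.2766, -2.2943)
θ=215°: |BD| = 12.4892
θ=215°: circle(B,8.00) ∩ circle(D,9.00): a=5.5640, h=5.7482
θ=215°:   candidates: C₊=(1.1367,4.3782) cross=71.790; C₋=(3.2487,-6.9226) cross=-71.790
θ=215°:   branch + wants cross > 0 → take C=(1.1367,4.3782) (cross=71.790)
θ=215°: ex = (C−B)/|BC| = (0.5517,0.8341); ey = (-0.8341,0.5517)
θ=215°: P = B + -1.74·ex + -3.35·ey = (-1.4424,-5.5937)
θ=304°: B = A + 4.00·(cos304°, sin304°) = (2.2368, -3.3162)
θ=304°: |BD| = 7.5325
θ=304°: circle(B,8.00) ∩ circle(D,9.00): a=2.6378, h=7.5526
θ=304°:   candidates: C₊=(1.2802,4.6264) cross=56.890; C₋=(7.9302,-8.9362) cross=-56.890
θ=304°:   branch + wants cross > 0 → take C=(1.2802,4.6264) (cross=56.890)
θ=304°: ex = (C−B)/|BC| = (-0.1196,0.9928); ey = (-0.9928,-0.1196)
θ=304°: P = B + -1.74·ex + -3.35·ey = (5.7708,-4.6431)
θ=345°: B = A + 4.00·(cos345°, sin345°) = (3.8637, -1.0353)
θ=345°: |BD| = 5.2396
θ=345°: circle(B,8.00) ∩ circle(D,9.00): a=0.9975, h=7.9376
θ=345°:   candidates: C₊=(3.2732,6.9429) cross=41.590; C₋=(6.4099,-8.6193) cross=-41.590
θ=345°:   branch + wants cross > 0 → take C=(3.2732,6.9429) (cross=41.590)
θ=345°: ex = (C−B)/|BC| = (-0.0738,0.9973); ey = (-0.9973,-0.0738)
θ=345°: P = B + -1.74·ex + -3.35·ey = (7.3330,-2.5233)

θ=150°: -2.90 -1.73
θ=215°: -1.44 -5.59
θ=304°: 5.77 -4.64
θ=345°: 7.33 -2.52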